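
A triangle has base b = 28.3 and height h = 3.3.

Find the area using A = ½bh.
A = ½·b·h = ½·28.3·3.3 = ½·93.39 = 46.695

Area = 46.695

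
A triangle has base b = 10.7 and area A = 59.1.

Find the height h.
A = ½·b·h  ⇒  h = 2A/b = 2·59.1/10.7 = 118.2/10.7 ≈ 11.0467

h = 11.05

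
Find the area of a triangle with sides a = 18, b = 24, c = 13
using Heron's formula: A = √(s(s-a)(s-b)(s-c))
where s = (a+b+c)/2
s = (18 + 24 + 13)/2 = 55/2 = 27.5
s − a = 9.5, s − b = 3.5, s − c = 14.5
s(s−a)(s−b)(s−c) = 27.5·9.5·3.5·14.5 = 13258.4375
Area = √13258.4375 ≈ 115.145

s = 27.5, Area = 115.1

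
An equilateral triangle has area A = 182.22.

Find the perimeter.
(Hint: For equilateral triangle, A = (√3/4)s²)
A = (√3/4)s²  ⇒  s² = 4A/√3 = 4·182.22/√3 = 728.88/1.73205 ≈ 420.819
s ≈ √420.819 ≈ 20.5139
Perimeter = 3s ≈ 3·20.5139 ≈ 61.5416

Perimeter = 61.54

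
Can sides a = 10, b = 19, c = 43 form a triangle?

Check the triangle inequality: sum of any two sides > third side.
a + b vs c: 10 + 19 = 29 ≤ 43  ✗
a + c vs b: 10 + 43 = 53 > 19  ✓
b + c vs a: 19 + 43 = 62 > 10  ✓

No: 10 + 19 = 29 is not > 43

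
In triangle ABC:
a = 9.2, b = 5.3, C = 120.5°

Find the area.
Two sides and the included angle (SAS): A = ½·a·b·sin(C) = ½·9.2·5.3·sin(120.5°)
sin(120.5°) ≈ 0.861629
A ≈ ½·48.76·0.861629 = 24.38·0.861629 ≈ 21.0065

Area = 21.01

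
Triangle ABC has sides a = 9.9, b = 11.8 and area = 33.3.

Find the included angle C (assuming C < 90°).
Area = ½·a·b·sin(C)  ⇒  sin(C) = 2·Area/(a·b) = 2·33.3/(9.9·11.8) = 66.6/116.82 ≈ 0.570108
C = arcsin(0.570108) ≈ 34.7577° (taking the acute solution since C < 90°)

C = 34.76°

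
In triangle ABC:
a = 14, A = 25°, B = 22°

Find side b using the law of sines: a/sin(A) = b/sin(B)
a/sin(A) = b/sin(B)  ⇒  b = a·sin(B)/sin(A) = 14·sin(22°)/sin(25°)
sin(22°) ≈ 0.374607, sin(25°) ≈ 0.422618
b ≈ 14·0.374607/0.422618 ≈ 5.24449/0.422618 ≈ 12.4095

b = 12.41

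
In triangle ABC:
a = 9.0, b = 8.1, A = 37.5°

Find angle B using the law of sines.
a/sin(A) = b/sin(B)  ⇒  sin(B) = b·sin(A)/a = 8.1·sin(37.5°)/9.0
sin(37.5°) ≈ 0.608761
sin(B) ≈ 8.1·0.608761/9.0 ≈ 4.93097/9.0 ≈ 0.547885
B = arcsin(0.547885) ≈ 33.2221°
(Since b ≤ a we need B ≤ A, so the obtuse alternative 180° − 33.2221° ≈ 146.778° is rejected.)

B = 33.22°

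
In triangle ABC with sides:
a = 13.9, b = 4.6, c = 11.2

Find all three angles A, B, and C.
Law of cosines for each angle (a² = 193.21, b² = 21.16, c² = 125.44):
cos(A) = (b² + c² − a²)/(2bc) = (21.16 + 125.44 − 193.21)/(2·4.6·11.2) = -46.61/103.04 ≈ -0.452349  ⇒  A ≈ 116.894°
cos(B) = (a² + c² − b²)/(2ac) = (193.21 + 125.44 − 21.16)/(2·13.9·11.2) = 297.49/311.36 ≈ 0.955453  ⇒  B ≈ 17.166°
cos(C) = (a² + b² − c²)/(2ab) = (193.21 + 21.16 − 125.44)/(2·13.9·4.6) = 88.93/127.88 ≈ 0.695418  ⇒  C ≈ 45.9395°
Check: A + B + C ≈ 180°

A = 116.9°, B = 17.17°, C = 45.94°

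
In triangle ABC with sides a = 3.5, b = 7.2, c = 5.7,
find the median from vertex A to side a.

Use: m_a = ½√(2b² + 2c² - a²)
m_a = ½√(2·7.2² + 2·5.7² − 3.5²) = ½√(2·51.84 + 2·32.49 − 12.25) = ½√(103.68 + 64.98 − 12.25) = ½√156.41
√156.41 ≈ 12.5064, so m_a ≈ 6.2532

m_a = 6.253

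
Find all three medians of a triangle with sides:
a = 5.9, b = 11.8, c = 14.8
Median formula: m_a = ½√(2b² + 2c² − a²) (and cyclically). a² = 34.81, b² = 139.24, c² = 219.04.
m_a = ½√(2·139.24 + 2·219.04 − 34.81) = ½√681.75 ≈ ½·26.1103 ≈ 13.0552
m_b = ½√(2·34.81 + 2·219.04 − 139.24) = ½√368.46 ≈ ½·19.1953 ≈ 9.59766
m_c = ½√(2·34.81 + 2·139.24 − 219.04) = ½√129.06 ≈ ½·11.3605 ≈ 5.68023

m_a = 13.06, m_b = 9.598, m_c = 5.68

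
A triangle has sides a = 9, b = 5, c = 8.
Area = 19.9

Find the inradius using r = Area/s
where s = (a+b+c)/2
s = (9 + 5 + 8)/2 = 22/2 = 11
r = Area/s = 19.9/11 ≈ 1.80909

r = 1.809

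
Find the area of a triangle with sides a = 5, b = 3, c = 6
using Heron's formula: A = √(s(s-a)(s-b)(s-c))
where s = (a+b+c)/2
s = (5 + 3 + 6)/2 = 14/2 = 7
s − a = 2, s − b = 4, s − c = 1
s(s−a)(s−b)(s−c) = 7·2·4·1 = 56
Area = √56 ≈ 7.48331

s = 7.0, Area = 7.483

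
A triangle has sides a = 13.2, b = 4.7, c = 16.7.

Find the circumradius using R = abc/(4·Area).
First find the area with Heron's formula.
s = (13.2 + 4.7 + 16.7)/2 = 17.3
Area = √(s(s−a)(s−b)(s−c)) = √(17.3·4.1·12.6·0.6) ≈ √536.231 ≈ 23.1567
abc = 13.2·4.7·16.7 = 1036.068
R = abc/(4·Area) ≈ 1036.068/(4·23.1567) = 1036.068/92.6266 ≈ 11.1854

R = 11.19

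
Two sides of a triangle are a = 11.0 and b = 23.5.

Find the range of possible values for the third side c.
Triangle inequality: |a − b| < c < a + b
|a − b| = |11.0 − 23.5| = 12.5
a + b = 11.0 + 23.5 = 34.5

12.5 < c < 34.5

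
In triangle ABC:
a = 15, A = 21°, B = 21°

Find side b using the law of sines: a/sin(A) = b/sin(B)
a/sin(A) = b/sin(B)  ⇒  b = a·sin(B)/sin(A) = 15·sin(21°)/sin(21°)
sin(21°) ≈ 0.358368, sin(21°) ≈ 0.358368
b ≈ 15·0.358368/0.358368 ≈ 5.37552/0.358368 ≈ 15

b = 15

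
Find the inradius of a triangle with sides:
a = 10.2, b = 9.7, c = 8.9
r = Area/s where s is the semi-perimeter.
s = (10.2 + 9.7 + 8.9)/2 = 28.8/2 = 14.4
Area = √(s(s−a)(s−b)(s−c)) = √(14.4·4.2·4.7·5.5) ≈ √1563.41 ≈ 39.54
r ≈ 39.54/14.4 ≈ 2.74583

r = 2.746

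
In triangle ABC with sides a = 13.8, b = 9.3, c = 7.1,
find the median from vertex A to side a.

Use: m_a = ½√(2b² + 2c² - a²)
m_a = ½√(2·9.3² + 2·7.1² − 13.8²) = ½√(2·86.49 + 2·50.41 − 190.44) = ½√(172.98 + 100.82 − 190.44) = ½√83.36
√83.36 ≈ 9.13017, so m_a ≈ 4.56508

m_a = 4.565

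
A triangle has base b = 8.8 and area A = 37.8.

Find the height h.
A = ½·b·h  ⇒  h = 2A/b = 2·37.8/8.8 = 75.6/8.8 ≈ 8.59091

h = 8.591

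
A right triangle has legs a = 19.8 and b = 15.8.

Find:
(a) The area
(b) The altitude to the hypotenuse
(a) The legs are perpendicular, so Area = ½·a·b = ½·19.8·15.8 = ½·312.84 = 156.42
(b) Hypotenuse c = √(a² + b²) = √(392.04 + 249.64) = √641.68 ≈ 25.3314
    Area = ½·c·h_c  ⇒  h_c = 2·Area/c = 312.84/25.3314 ≈ 12.3499

Area = 156.42, h_c = 12.35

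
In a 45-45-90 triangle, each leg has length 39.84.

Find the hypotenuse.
In a 45-45-90 triangle the sides are in ratio 1 : 1 : √2, so hypotenuse = leg·√2.
Hypotenuse = 39.84·√2 ≈ 39.84·1.41421 ≈ 56.3423

Hypotenuse = 39.84√2 = 56.34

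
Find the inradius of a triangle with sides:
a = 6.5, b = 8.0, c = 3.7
r = Area/s where s is the semi-perimeter.
s = (6.5 + 8.0 + 3.7)/2 = 18.2/2 = 9.1
Area = √(s(s−a)(s−b)(s−c)) = √(9.1·2.6·1.1·5.4) ≈ √140.54 ≈ 11.855
r ≈ 11.855/9.1 ≈ 1.30274

r = 1.303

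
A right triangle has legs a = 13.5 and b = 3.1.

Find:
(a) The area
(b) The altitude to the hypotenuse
(a) The legs are perpendicular, so Area = ½·a·b = ½·13.5·3.1 = ½·41.85 = 20.925
(b) Hypotenuse c = √(a² + b²) = √(182.25 + 9.61) = √191.86 ≈ 13.8514
    Area = ½·c·h_c  ⇒  h_c = 2·Area/c = 41.85/13.8514 ≈ 3.02137

Area = 20.925, h_c = 3.021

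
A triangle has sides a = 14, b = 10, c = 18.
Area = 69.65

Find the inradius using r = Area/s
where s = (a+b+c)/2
s = (14 + 10 + 18)/2 = 42/2 = 21
r = Area/s = 69.65/21 ≈ 3.31667

r = 3.317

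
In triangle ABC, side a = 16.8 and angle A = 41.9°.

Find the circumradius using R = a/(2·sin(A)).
R = a/(2·sin(A)) = 16.8/(2·sin(41.9°))
sin(41.9°) ≈ 0.667833
R ≈ 16.8/(2·0.667833) = 16.8/1.33567 ≈ 12.578

R = 12.58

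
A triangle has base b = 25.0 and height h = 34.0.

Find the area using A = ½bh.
A = ½·b·h = ½·25.0·34.0 = ½·850 = 425

Area = 425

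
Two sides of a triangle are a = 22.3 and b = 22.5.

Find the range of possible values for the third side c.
Triangle inequality: |a − b| < c < a + b
|a − b| = |22.3 − 22.5| = 0.2
a + b = 22.3 + 22.5 = 44.8

0.2 < c < 44.8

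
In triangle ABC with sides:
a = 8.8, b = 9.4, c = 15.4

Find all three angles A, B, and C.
Law of cosines for each angle (a² = 77.44, b² = 88.36, c² = 237.16):
cos(A) = (b² + c² − a²)/(2bc) = (88.36 + 237.16 − 77.44)/(2·9.4·15.4) = 248.08/289.52 ≈ 0.856867  ⇒  A ≈ 31.0334°
cos(B) = (a² + c² − b²)/(2ac) = (77.44 + 237.16 − 88.36)/(2·8.8·15.4) = 226.24/271.04 ≈ 0.834711  ⇒  B ≈ 33.4143°
cos(C) = (a² + b² − c²)/(2ab) = (77.44 + 88.36 − 237.16)/(2·8.8·9.4) = -71.36/165.44 ≈ -0.431335  ⇒  C ≈ 115.552°
Check: A + B + C ≈ 180°

A = 31.03°, B = 33.41°, C = 115.6°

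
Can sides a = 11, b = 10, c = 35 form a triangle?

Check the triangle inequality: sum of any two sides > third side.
a + b vs c: 11 + 10 = 21 ≤ 35  ✗
a + c vs b: 11 + 35 = 46 > 10  ✓
b + c vs a: 10 + 35 = 45 > 11  ✓

No: 11 + 10 = 21 is not > 35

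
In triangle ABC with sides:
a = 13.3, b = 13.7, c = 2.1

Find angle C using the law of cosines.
c² = a² + b² − 2ab·cos(C)  ⇒  cos(C) = (a² + b² − c²)/(2ab)
cos(C) = (13.3² + 13.7² − 2.1²)/(2·13.3·13.7) = (176.89 + 187.69 − 4.41)/364.42 = 360.17/364.42 ≈ 0.988338
C = arccos(0.988338) ≈ 8.75899°

C = 8.759°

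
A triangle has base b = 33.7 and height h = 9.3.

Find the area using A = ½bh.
A = ½·b·h = ½·33.7·9.3 = ½·313.41 = 156.705

Area = 156.705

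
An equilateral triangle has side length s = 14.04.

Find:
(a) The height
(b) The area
(a) The height splits the triangle into two 30-60-90 halves: h = s·√3/2 = 14.04·1.73205/2 ≈ 24.318/2 ≈ 12.159
(b) Area = (√3/4)·s² = (√3/4)·14.04² = (√3/4)·197.1216 ≈ 0.433013·197.1216 ≈ 85.3562

Height = 12.16, Area = 85.36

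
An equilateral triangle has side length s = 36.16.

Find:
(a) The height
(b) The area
(a) The height splits the triangle into two 30-60-90 halves: h = s·√3/2 = 36.16·1.73205/2 ≈ 62.631/2 ≈ 31.3155
(b) Area = (√3/4)·s² = (√3/4)·36.16² = (√3/4)·1307.5456 ≈ 0.433013·1307.5456 ≈ 566.184

Height = 31.32, Area = 566.2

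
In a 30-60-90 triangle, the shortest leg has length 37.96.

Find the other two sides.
In a 30-60-90 triangle the sides are in ratio 1 : √3 : 2 (short leg : long leg : hypotenuse).
Long leg = 37.96·√3 ≈ 37.96·1.73205 ≈ 65.7486
Hypotenuse = 2·37.96 = 75.92

Long leg = 37.96√3 = 65.75, Hypotenuse = 75.92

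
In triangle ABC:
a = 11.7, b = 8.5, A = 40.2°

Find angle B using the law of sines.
a/sin(A) = b/sin(B)  ⇒  sin(B) = b·sin(A)/a = 8.5·sin(40.2°)/11.7
sin(40.2°) ≈ 0.645458
sin(B) ≈ 8.5·0.645458/11.7 ≈ 5.48639/11.7 ≈ 0.468922
B = arcsin(0.468922) ≈ 27.9644°
(Since b ≤ a we need B ≤ A, so the obtuse alternative 180° − 27.9644° ≈ 152.036° is rejected.)

B = 27.96°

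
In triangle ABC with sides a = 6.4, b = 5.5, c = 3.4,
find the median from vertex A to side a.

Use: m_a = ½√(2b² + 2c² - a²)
m_a = ½√(2·5.5² + 2·3.4² − 6.4²) = ½√(2·30.25 + 2·11.56 − 40.96) = ½√(60.5 + 23.12 − 40.96) = ½√42.66
√42.66 ≈ 6.53146, so m_a ≈ 3.26573

m_a = 3.266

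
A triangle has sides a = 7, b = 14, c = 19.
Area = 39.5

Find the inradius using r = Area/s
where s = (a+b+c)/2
s = (7 + 14 + 19)/2 = 40/2 = 20
r = Area/s = 39.5/20 ≈ 1.975

r = 1.975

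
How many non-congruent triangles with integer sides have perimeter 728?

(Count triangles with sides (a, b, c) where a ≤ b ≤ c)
Let a ≤ b ≤ c with a + b + c = 728. The only binding inequality is a + b > c, i.e. 728 − c > c, so c < 728/2; and c ≥ 728/3 since c is the largest side.
So 243 ≤ c ≤ 363. For each c, b runs from ⌈(728 − c)/2⌉ up to c (then a = 728 − b − c satisfies 1 ≤ a ≤ b automatically), giving c − ⌈(728 − c)/2⌉ + 1 choices.
Summing over c: 1 + 3 + 4 + 6 + … + 180 + 181  (121 terms, c = 243, …, 363) = 11041
Check (closed form: nearest integer to p²/48 for even p, (p+3)²/48 for odd p): 728²/48 = 529984/48 ≈ 11041.33 → 11041

11041 triangles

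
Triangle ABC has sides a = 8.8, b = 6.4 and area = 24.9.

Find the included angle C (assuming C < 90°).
Area = ½·a·b·sin(C)  ⇒  sin(C) = 2·Area/(a·b) = 2·24.9/(8.8·6.4) = 49.8/56.32 ≈ 0.884233
C = arcsin(0.884233) ≈ 62.1573° (taking the acute solution since C < 90°)

C = 62.16°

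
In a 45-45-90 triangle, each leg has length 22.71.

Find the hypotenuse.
In a 45-45-90 triangle the sides are in ratio 1 : 1 : √2, so hypotenuse = leg·√2.
Hypotenuse = 22.71·√2 ≈ 22.71·1.41421 ≈ 32.1168

Hypotenuse = 22.71√2 = 32.12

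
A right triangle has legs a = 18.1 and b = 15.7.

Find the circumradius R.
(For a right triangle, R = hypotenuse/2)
Hypotenuse c = √(a² + b²) = √(327.61 + 246.49) = √574.1 ≈ 23.9604
R = c/2 ≈ 23.9604/2 ≈ 11.9802

R = 11.98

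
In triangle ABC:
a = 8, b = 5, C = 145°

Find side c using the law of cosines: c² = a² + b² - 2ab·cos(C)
c² = 8² + 5² − 2·8·5·cos(145°)
cos(145°) ≈ -0.819152
c² ≈ 64 + 25 − 80·(-0.819152) ≈ 89 + 65.5322 ≈ 154.532
c ≈ √154.532 ≈ 12.4311

c = 12.43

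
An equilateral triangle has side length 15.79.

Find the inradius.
r = Area/s with s the semi-perimeter.
Area = (√3/4)·15.79² = (√3/4)·249.3241 ≈ 0.433013·249.3241 ≈ 107.961
s = 3·15.79/2 = 23.685
r ≈ 107.961/23.685 ≈ 4.55818
(Equivalently r = side/(2√3) = 15.79/3.4641 ≈ 4.55818.)

r = 4.558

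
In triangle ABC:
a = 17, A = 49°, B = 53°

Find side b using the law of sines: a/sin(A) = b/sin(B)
a/sin(A) = b/sin(B)  ⇒  b = a·sin(B)/sin(A) = 17·sin(53°)/sin(49°)
sin(53°) ≈ 0.798636, sin(49°) ≈ 0.75471
b ≈ 17·0.798636/0.75471 ≈ 13.5768/0.75471 ≈ 17.9894

b = 17.99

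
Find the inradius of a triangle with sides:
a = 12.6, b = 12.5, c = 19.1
r = Area/s where s is the semi-perimeter.
s = (12.6 + 12.5 + 19.1)/2 = 44.2/2 = 22.1
Area = √(s(s−a)(s−b)(s−c)) = √(22.1·9.5·9.6·3) ≈ √6046.56 ≈ 77.7596
r ≈ 77.7596/22.1 ≈ 3.51854

r = 3.519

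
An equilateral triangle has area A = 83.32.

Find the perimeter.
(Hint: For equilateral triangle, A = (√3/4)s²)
A = (√3/4)s²  ⇒  s² = 4A/√3 = 4·83.32/√3 = 333.28/1.73205 ≈ 192.419
s ≈ √192.419 ≈ 13.8715
Perimeter = 3s ≈ 3·13.8715 ≈ 41.6146

Perimeter = 41.61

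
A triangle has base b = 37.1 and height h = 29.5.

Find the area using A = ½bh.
A = ½·b·h = ½·37.1·29.5 = ½·1094.45 = 547.225

Area = 547.225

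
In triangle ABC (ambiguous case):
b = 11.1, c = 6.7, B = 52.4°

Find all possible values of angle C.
b/sin(B) = c/sin(C)  ⇒  sin(C) = c·sin(B)/b = 6.7·sin(52.4°)/11.1
sin(52.4°) ≈ 0.79229
sin(C) ≈ 6.7·0.79229/11.1 ≈ 5.30834/11.1 ≈ 0.478229
Candidate 1: C₁ = arcsin(0.478229) ≈ 28.5698°  →  A = 180° − 52.4° − 28.5698° ≈ 99.0302° > 0, valid
Candidate 2: C₂ = 180° − C₁ ≈ 151.43°  →  A = 180° − 52.4° − 151.43° ≈ -23.8302° ≤ 0, not a valid triangle

C = 28.57° (one solution)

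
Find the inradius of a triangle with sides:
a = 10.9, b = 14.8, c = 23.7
r = Area/s where s is the semi-perimeter.
s = (10.9 + 14.8 + 23.7)/2 = 49.4/2 = 24.7
Area = √(s(s−a)(s−b)(s−c)) = √(24.7·13.8·9.9·1) ≈ √3374.51 ≈ 58.0906
r ≈ 58.0906/24.7 ≈ 2.35184

r = 2.352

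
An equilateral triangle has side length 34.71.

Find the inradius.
r = Area/s with s the semi-perimeter.
Area = (√3/4)·34.71² = (√3/4)·1204.7841 ≈ 0.433013·1204.7841 ≈ 521.687
s = 3·34.71/2 = 52.065
r ≈ 521.687/52.065 ≈ 10.0199
(Equivalently r = side/(2√3) = 34.71/3.4641 ≈ 10.0199.)

r = 10.02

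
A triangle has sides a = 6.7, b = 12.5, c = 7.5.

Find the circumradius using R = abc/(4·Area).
First find the area with Heron's formula.
s = (6.7 + 12.5 + 7.5)/2 = 13.35
Area = √(s(s−a)(s−b)(s−c)) = √(13.35·6.65·0.85·5.85) ≈ √441.446 ≈ 21.0106
abc = 6.7·12.5·7.5 = 628.125
R = abc/(4·Area) ≈ 628.125/(4·21.0106) = 628.125/84.0425 ≈ 7.4739

R = 7.474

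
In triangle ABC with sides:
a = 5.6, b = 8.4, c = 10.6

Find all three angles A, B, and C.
Law of cosines for each angle (a² = 31.36, b² = 70.56, c² = 112.36):
cos(A) = (b² + c² − a²)/(2bc) = (70.56 + 112.36 − 31.36)/(2·8.4·10.6) = 151.56/178.08 ≈ 0.851078  ⇒  A ≈ 31.6709°
cos(B) = (a² + c² − b²)/(2ac) = (31.36 + 112.36 − 70.56)/(2·5.6·10.6) = 73.16/118.72 ≈ 0.61624  ⇒  B ≈ 51.9579°
cos(C) = (a² + b² − c²)/(2ab) = (31.36 + 70.56 − 112.36)/(2·5.6·8.4) = -10.44/94.08 ≈ -0.110969  ⇒  C ≈ 96.3712°
Check: A + B + C ≈ 180°

A = 31.67°, B = 51.96°, C = 96.37°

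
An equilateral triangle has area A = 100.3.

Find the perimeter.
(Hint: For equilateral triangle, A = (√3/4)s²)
A = (√3/4)s²  ⇒  s² = 4A/√3 = 4·100.3/√3 = 401.2/1.73205 ≈ 231.633
s ≈ √231.633 ≈ 15.2195
Perimeter = 3s ≈ 3·15.2195 ≈ 45.6585

Perimeter = 45.66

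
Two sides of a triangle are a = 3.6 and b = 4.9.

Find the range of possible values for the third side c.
Triangle inequality: |a − b| < c < a + b
|a − b| = |3.6 − 4.9| = 1.3
a + b = 3.6 + 4.9 = 8.5

1.3 < c < 8.5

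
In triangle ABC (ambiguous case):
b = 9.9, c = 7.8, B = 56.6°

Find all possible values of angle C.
b/sin(B) = c/sin(C)  ⇒  sin(C) = c·sin(B)/b = 7.8·sin(56.6°)/9.9
sin(56.6°) ≈ 0.834848
sin(C) ≈ 7.8·0.834848/9.9 ≈ 6.51181/9.9 ≈ 0.657759
Candidate 1: C₁ = arcsin(0.657759) ≈ 41.1292°  →  A = 180° − 56.6° − 41.1292° ≈ 82.2708° > 0, valid
Candidate 2: C₂ = 180° − C₁ ≈ 138.871°  →  A = 180° − 56.6° − 138.871° ≈ -15.4708° ≤ 0, not a valid triangle

C = 41.13° (one solution)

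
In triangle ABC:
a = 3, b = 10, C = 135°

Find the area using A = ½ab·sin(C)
A = ½·a·b·sin(C) = ½·3·10·sin(135°)
sin(135°) ≈ 0.707107
A ≈ ½·30·0.707107 = 15·0.707107 ≈ 10.6066

Area = 10.61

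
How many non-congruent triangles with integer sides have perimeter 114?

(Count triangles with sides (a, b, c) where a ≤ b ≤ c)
Let a ≤ b ≤ c with a + b + c = 114. The only binding inequality is a + b > c, i.e. 114 − c > c, so c < 114/2; and c ≥ 114/3 since c is the largest side.
So 38 ≤ c ≤ 56. For each c, b runs from ⌈(114 − c)/2⌉ up to c (then a = 114 − b − c satisfies 1 ≤ a ≤ b automatically), giving c − ⌈(114 − c)/2⌉ + 1 choices.
Summing over c: 1 + 2 + 4 + 5 + … + 26 + 28  (19 terms, c = 38, …, 56) = 271
Check (closed form: nearest integer to p²/48 for even p, (p+3)²/48 for odd p): 114²/48 = 12996/48 ≈ 270.75 → 271

271 triangles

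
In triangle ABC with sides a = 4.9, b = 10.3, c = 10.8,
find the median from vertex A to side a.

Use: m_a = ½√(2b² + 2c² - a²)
m_a = ½√(2·10.3² + 2·10.8² − 4.9²) = ½√(2·106.09 + 2·116.64 − 24.01) = ½√(212.18 + 233.28 − 24.01) = ½√421.45
√421.45 ≈ 20.5292, so m_a ≈ 10.2646

m_a = 10.26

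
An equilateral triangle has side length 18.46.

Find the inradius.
r = Area/s with s the semi-perimeter.
Area = (√3/4)·18.46² = (√3/4)·340.7716 ≈ 0.433013·340.7716 ≈ 147.558
s = 3·18.46/2 = 27.69
r ≈ 147.558/27.69 ≈ 5.32894
(Equivalently r = side/(2√3) = 18.46/3.4641 ≈ 5.32894.)

r = 5.329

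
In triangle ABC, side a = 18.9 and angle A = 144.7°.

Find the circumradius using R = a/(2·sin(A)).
R = a/(2·sin(A)) = 18.9/(2·sin(144.7°))
sin(144.7°) ≈ 0.577858
R ≈ 18.9/(2·0.577858) = 18.9/1.15572 ≈ 16.3535

R = 16.35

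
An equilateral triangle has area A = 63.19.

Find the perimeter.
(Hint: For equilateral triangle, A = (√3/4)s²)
A = (√3/4)s²  ⇒  s² = 4A/√3 = 4·63.19/√3 = 252.76/1.73205 ≈ 145.931
s ≈ √145.931 ≈ 12.0802
Perimeter = 3s ≈ 3·12.0802 ≈ 36.2406

Perimeter = 36.24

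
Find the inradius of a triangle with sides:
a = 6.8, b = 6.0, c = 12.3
r = Area/s where s is the semi-perimeter.
s = (6.8 + 6.0 + 12.3)/2 = 25.1/2 = 12.55
Area = √(s(s−a)(s−b)(s−c)) = √(12.55·5.75·6.55·0.25) ≈ √118.166 ≈ 10.8704
r ≈ 10.8704/12.55 ≈ 0.866169

r = 0.8662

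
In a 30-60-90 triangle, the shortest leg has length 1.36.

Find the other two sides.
In a 30-60-90 triangle the sides are in ratio 1 : √3 : 2 (short leg : long leg : hypotenuse).
Long leg = 1.36·√3 ≈ 1.36·1.73205 ≈ 2.35559
Hypotenuse = 2·1.36 = 2.72

Long leg = 1.36√3 = 2.356, Hypotenuse = 2.72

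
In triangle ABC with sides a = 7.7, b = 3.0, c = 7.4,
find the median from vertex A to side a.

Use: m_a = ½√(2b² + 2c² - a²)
m_a = ½√(2·3.0² + 2·7.4² − 7.7²) = ½√(2·9 + 2·54.76 − 59.29) = ½√(18 + 109.52 − 59.29) = ½√68.23
√68.23 ≈ 8.26015, so m_a ≈ 4.13007

m_a = 4.13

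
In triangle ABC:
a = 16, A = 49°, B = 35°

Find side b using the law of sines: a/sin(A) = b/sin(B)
a/sin(A) = b/sin(B)  ⇒  b = a·sin(B)/sin(A) = 16·sin(35°)/sin(49°)
sin(35°) ≈ 0.573576, sin(49°) ≈ 0.75471
b ≈ 16·0.573576/0.75471 ≈ 9.17722/0.75471 ≈ 12.1599

b = 12.16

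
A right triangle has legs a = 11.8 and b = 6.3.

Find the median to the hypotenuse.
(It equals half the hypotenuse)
Hypotenuse c = √(a² + b²) = √(139.24 + 39.69) = √178.93 ≈ 13.3765
Median to hypotenuse = c/2 ≈ 13.3765/2 ≈ 6.68824

Median = 6.688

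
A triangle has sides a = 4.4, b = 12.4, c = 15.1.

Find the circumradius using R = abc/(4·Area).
First find the area with Heron's formula.
s = (4.4 + 12.4 + 15.1)/2 = 15.95
Area = √(s(s−a)(s−b)(s−c)) = √(15.95·11.55·3.55·0.85) ≈ √555.891 ≈ 23.5773
abc = 4.4·12.4·15.1 = 823.856
R = abc/(4·Area) ≈ 823.856/(4·23.5773) = 823.856/94.3094 ≈ 8.73567

R = 8.736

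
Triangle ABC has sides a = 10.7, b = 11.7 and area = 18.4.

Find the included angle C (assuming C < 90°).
Area = ½·a·b·sin(C)  ⇒  sin(C) = 2·Area/(a·b) = 2·18.4/(10.7·11.7) = 36.8/125.19 ≈ 0.293953
C = arcsin(0.293953) ≈ 17.0948° (taking the acute solution since C < 90°)

C = 17.09°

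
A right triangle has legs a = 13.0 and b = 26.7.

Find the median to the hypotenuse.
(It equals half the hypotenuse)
Hypotenuse c = √(a² + b²) = √(169 + 712.89) = √881.89 ≈ 29.6966
Median to hypotenuse = c/2 ≈ 29.6966/2 ≈ 14.8483

Median = 14.85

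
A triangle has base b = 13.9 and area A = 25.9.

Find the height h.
A = ½·b·h  ⇒  h = 2A/b = 2·25.9/13.9 = 51.8/13.9 ≈ 3.72662

h = 3.727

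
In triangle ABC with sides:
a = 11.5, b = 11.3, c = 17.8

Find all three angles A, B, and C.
Law of cosines for each angle (a² = 132.25, b² = 127.69, c² = 316.84):
cos(A) = (b² + c² − a²)/(2bc) = (127.69 + 316.84 − 132.25)/(2·11.3·17.8) = 312.28/402.28 ≈ 0.776275  ⇒  A ≈ 39.0792°
cos(B) = (a² + c² − b²)/(2ac) = (132.25 + 316.84 − 127.69)/(2·11.5·17.8) = 321.4/409.4 ≈ 0.785051  ⇒  B ≈ 38.2746°
cos(C) = (a² + b² − c²)/(2ab) = (132.25 + 127.69 − 316.84)/(2·11.5·11.3) = -56.9/259.9 ≈ -0.21893  ⇒  C ≈ 102.646°
Check: A + B + C ≈ 180°

A = 39.08°, B = 38.27°, C = 102.6°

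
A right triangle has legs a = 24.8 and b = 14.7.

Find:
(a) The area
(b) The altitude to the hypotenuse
(a) The legs are perpendicular, so Area = ½·a·b = ½·24.8·14.7 = ½·364.56 = 182.28
(b) Hypotenuse c = √(a² + b²) = √(615.04 + 216.09) = √831.13 ≈ 28.8293
    Area = ½·c·h_c  ⇒  h_c = 2·Area/c = 364.56/28.8293 ≈ 12.6455

Area = 182.28, h_c = 12.65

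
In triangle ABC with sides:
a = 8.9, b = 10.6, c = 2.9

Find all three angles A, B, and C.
Law of cosines for each angle (a² = 79.21, b² = 112.36, c² = 8.41):
cos(A) = (b² + c² − a²)/(2bc) = (112.36 + 8.41 − 79.21)/(2·10.6·2.9) = 41.56/61.48 ≈ 0.675992  ⇒  A ≈ 47.4688°
cos(B) = (a² + c² − b²)/(2ac) = (79.21 + 8.41 − 112.36)/(2·8.9·2.9) = -24.74/51.62 ≈ -0.479272  ⇒  B ≈ 118.638°
cos(C) = (a² + b² − c²)/(2ab) = (79.21 + 112.36 − 8.41)/(2·8.9·10.6) = 183.16/188.68 ≈ 0.970744  ⇒  C ≈ 13.8934°
Check: A + B + C ≈ 180°

A = 47.47°, B = 118.6°, C = 13.89°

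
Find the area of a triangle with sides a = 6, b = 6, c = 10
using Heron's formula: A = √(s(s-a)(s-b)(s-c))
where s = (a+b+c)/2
s = (6 + 6 + 10)/2 = 22/2 = 11
s − a = 5, s − b = 5, s − c = 1
s(s−a)(s−b)(s−c) = 11·5·5·1 = 275
Area = √275 ≈ 16.5831

s = 11.0, Area = 16.58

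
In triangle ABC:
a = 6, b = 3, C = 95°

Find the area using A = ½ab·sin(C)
A = ½·a·b·sin(C) = ½·6·3·sin(95°)
sin(95°) ≈ 0.996195
A ≈ ½·18·0.996195 = 9·0.996195 ≈ 8.96575

Area = 8.966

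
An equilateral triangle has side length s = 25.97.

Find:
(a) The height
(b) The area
(a) The height splits the triangle into two 30-60-90 halves: h = s·√3/2 = 25.97·1.73205/2 ≈ 44.9814/2 ≈ 22.4907
(b) Area = (√3/4)·s² = (√3/4)·25.97² = (√3/4)·674.4409 ≈ 0.433013·674.4409 ≈ 292.041

Height = 22.49, Area = 292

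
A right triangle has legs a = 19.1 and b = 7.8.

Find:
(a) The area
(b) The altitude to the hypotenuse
(a) The legs are perpendicular, so Area = ½·a·b = ½·19.1·7.8 = ½·148.98 = 74.49
(b) Hypotenuse c = √(a² + b²) = √(364.81 + 60.84) = √425.65 ≈ 20.6313
    Area = ½·c·h_c  ⇒  h_c = 2·Area/c = 148.98/20.6313 ≈ 7.22107

Area = 74.49, h_c = 7.221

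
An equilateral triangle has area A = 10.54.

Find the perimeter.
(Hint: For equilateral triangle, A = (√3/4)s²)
A = (√3/4)s²  ⇒  s² = 4A/√3 = 4·10.54/√3 = 42.16/1.73205 ≈ 24.3411
s ≈ √24.3411 ≈ 4.93367
Perimeter = 3s ≈ 3·4.93367 ≈ 14.801

Perimeter = 14.8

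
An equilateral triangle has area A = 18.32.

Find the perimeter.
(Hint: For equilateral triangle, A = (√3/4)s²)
A = (√3/4)s²  ⇒  s² = 4A/√3 = 4·18.32/√3 = 73.28/1.73205 ≈ 42.3082
s ≈ √42.3082 ≈ 6.50448
Perimeter = 3s ≈ 3·6.50448 ≈ 19.5134

Perimeter = 19.51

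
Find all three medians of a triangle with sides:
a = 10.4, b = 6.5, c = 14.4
Median formula: m_a = ½√(2b² + 2c² − a²) (and cyclically). a² = 108.16, b² = 42.25, c² = 207.36.
m_a = ½√(2·42.25 + 2·207.36 − 108.16) = ½√391.06 ≈ ½·19.7752 ≈ 9.88762
m_b = ½√(2·108.16 + 2·207.36 − 42.25) = ½√588.79 ≈ ½·24.265 ≈ 12.1325
m_c = ½√(2·108.16 + 2·42.25 − 207.36) = ½√93.46 ≈ ½·9.66747 ≈ 4.83374

m_a = 9.888, m_b = 12.13, m_c = 4.834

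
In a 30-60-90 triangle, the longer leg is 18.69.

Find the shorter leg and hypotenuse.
In a 30-60-90 triangle the sides are in ratio 1 : √3 : 2, so short leg = long leg/√3 and hypotenuse = 2·(short leg).
Short leg = 18.69/√3 ≈ 18.69/1.73205 ≈ 10.7907
Hypotenuse = 2·10.7907 ≈ 21.5814

Short leg = 10.79, Hypotenuse = 21.58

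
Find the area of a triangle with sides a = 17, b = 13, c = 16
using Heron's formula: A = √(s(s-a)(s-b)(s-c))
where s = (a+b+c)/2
s = (17 + 13 + 16)/2 = 46/2 = 23
s − a = 6, s − b = 10, s − c = 7
s(s−a)(s−b)(s−c) = 23·6·10·7 = 9660
Area = √9660 ≈ 98.2853

s = 23.0, Area = 98.29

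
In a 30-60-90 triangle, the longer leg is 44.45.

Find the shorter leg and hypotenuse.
In a 30-60-90 triangle the sides are in ratio 1 : √3 : 2, so short leg = long leg/√3 and hypotenuse = 2·(short leg).
Short leg = 44.45/√3 ≈ 44.45/1.73205 ≈ 25.6632
Hypotenuse = 2·25.6632 ≈ 51.3264

Short leg = 25.66, Hypotenuse = 51.33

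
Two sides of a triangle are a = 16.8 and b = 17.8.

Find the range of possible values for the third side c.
Triangle inequality: |a − b| < c < a + b
|a − b| = |16.8 − 17.8| = 1
a + b = 16.8 + 17.8 = 34.6

1 < c < 34.6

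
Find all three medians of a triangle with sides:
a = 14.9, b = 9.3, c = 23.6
Median formula: m_a = ½√(2b² + 2c² − a²) (and cyclically). a² = 222.01, b² = 86.49, c² = 556.96.
m_a = ½√(2·86.49 + 2·556.96 − 222.01) = ½√1064.89 ≈ ½·32.6327 ≈ 16.3163
m_b = ½√(2·222.01 + 2·556.96 − 86.49) = ½√1471.45 ≈ ½·38.3595 ≈ 19.1797
m_c = ½√(2·222.01 + 2·86.49 − 556.96) = ½√60.04 ≈ ½·7.74855 ≈ 3.87427

m_a = 16.32, m_b = 19.18, m_c = 3.874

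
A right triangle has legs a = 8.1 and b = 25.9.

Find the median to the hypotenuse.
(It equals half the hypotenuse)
Hypotenuse c = √(a² + b²) = √(65.61 + 670.81) = √736.42 ≈ 27.1371
Median to hypotenuse = c/2 ≈ 27.1371/2 ≈ 13.5685

Median = 13.57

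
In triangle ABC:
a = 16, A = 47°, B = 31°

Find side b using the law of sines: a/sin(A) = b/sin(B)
a/sin(A) = b/sin(B)  ⇒  b = a·sin(B)/sin(A) = 16·sin(31°)/sin(47°)
sin(31°) ≈ 0.515038, sin(47°) ≈ 0.731354
b ≈ 16·0.515038/0.731354 ≈ 8.24061/0.731354 ≈ 11.2676

b = 11.27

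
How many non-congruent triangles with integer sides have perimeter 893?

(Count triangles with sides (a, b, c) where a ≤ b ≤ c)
Let a ≤ b ≤ c with a + b + c = 893. The only binding inequality is a + b > c, i.e. 893 − c > c, so c < 893/2; and c ≥ 893/3 since c is the largest side.
So 298 ≤ c ≤ 446. For each c, b runs from ⌈(893 − c)/2⌉ up to c (then a = 893 − b − c satisfies 1 ≤ a ≤ b automatically), giving c − ⌈(893 − c)/2⌉ + 1 choices.
Summing over c: 1 + 3 + 4 + 6 + … + 222 + 223  (149 terms, c = 298, …, 446) = 16725
Check (closed form: nearest integer to p²/48 for even p, (p+3)²/48 for odd p): (893+3)²/48 = 896²/48 = 802816/48 ≈ 16725.33 → 16725

16725 triangles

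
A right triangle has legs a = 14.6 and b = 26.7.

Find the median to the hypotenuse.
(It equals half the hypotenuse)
Hypotenuse c = √(a² + b²) = √(213.16 + 712.89) = √926.05 ≈ 30.4311
Median to hypotenuse = c/2 ≈ 30.4311/2 ≈ 15.2155

Median = 15.22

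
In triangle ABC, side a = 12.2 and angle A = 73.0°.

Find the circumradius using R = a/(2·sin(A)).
R = a/(2·sin(A)) = 12.2/(2·sin(73.0°))
sin(73.0°) ≈ 0.956305
R ≈ 12.2/(2·0.956305) = 12.2/1.91261 ≈ 6.37872

R = 6.379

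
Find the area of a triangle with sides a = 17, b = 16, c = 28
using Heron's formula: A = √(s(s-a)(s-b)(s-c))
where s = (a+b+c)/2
s = (17 + 16 + 28)/2 = 61/2 = 30.5
s − a = 13.5, s − b = 14.5, s − c = 2.5
s(s−a)(s−b)(s−c) = 30.5·13.5·14.5·2.5 = 14925.9375
Area = √14925.9375 ≈ 122.172

s = 30.5, Area = 122.2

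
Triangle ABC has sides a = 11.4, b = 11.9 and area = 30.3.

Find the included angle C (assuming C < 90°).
Area = ½·a·b·sin(C)  ⇒  sin(C) = 2·Area/(a·b) = 2·30.3/(11.4·11.9) = 60.6/135.66 ≈ 0.446705
C = arcsin(0.446705) ≈ 26.5325° (taking the acute solution since C < 90°)

C = 26.53°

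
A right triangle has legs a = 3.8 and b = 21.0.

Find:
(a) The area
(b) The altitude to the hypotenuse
(a) The legs are perpendicular, so Area = ½·a·b = ½·3.8·21.0 = ½·79.8 = 39.9
(b) Hypotenuse c = √(a² + b²) = √(14.44 + 441) = √455.44 ≈ 21.341
    Area = ½·c·h_c  ⇒  h_c = 2·Area/c = 79.8/21.341 ≈ 3.73927

Area = 39.9, h_c = 3.739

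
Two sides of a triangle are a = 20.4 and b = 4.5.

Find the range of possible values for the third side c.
Triangle inequality: |a − b| < c < a + b
|a − b| = |20.4 − 4.5| = 15.9
a + b = 20.4 + 4.5 = 24.9

15.9 < c < 24.9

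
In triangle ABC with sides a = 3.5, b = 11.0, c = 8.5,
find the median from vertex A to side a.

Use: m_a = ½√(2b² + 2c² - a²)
m_a = ½√(2·11.0² + 2·8.5² − 3.5²) = ½√(2·121 + 2·72.25 − 12.25) = ½√(242 + 144.5 − 12.25) = ½√374.25
√374.25 ≈ 19.3455, so m_a ≈ 9.67277

m_a = 9.673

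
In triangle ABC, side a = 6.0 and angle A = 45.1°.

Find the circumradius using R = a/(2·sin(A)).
R = a/(2·sin(A)) = 6.0/(2·sin(45.1°))
sin(45.1°) ≈ 0.70834
R ≈ 6.0/(2·0.70834) = 6.0/1.41668 ≈ 4.23526

R = 4.235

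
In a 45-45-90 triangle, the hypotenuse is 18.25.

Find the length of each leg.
In a 45-45-90 triangle hypotenuse = leg·√2, so leg = hypotenuse/√2.
Leg = 18.25/√2 ≈ 18.25/1.41421 ≈ 12.9047

Each leg = 12.9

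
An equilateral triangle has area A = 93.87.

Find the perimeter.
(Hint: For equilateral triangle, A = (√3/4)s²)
A = (√3/4)s²  ⇒  s² = 4A/√3 = 4·93.87/√3 = 375.48/1.73205 ≈ 216.783
s ≈ √216.783 ≈ 14.7236
Perimeter = 3s ≈ 3·14.7236 ≈ 44.1707

Perimeter = 44.17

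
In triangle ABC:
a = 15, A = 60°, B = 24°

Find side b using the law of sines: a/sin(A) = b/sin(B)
a/sin(A) = b/sin(B)  ⇒  b = a·sin(B)/sin(A) = 15·sin(24°)/sin(60°)
sin(24°) ≈ 0.406737, sin(60°) ≈ 0.866025
b ≈ 15·0.406737/0.866025 ≈ 6.10105/0.866025 ≈ 7.04489

b = 7.045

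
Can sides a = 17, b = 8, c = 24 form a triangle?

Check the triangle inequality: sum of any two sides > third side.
a + b vs c: 17 + 8 = 25 > 24  ✓
a + c vs b: 17 + 24 = 41 > 8  ✓
b + c vs a: 8 + 24 = 32 > 17  ✓

Yes, triangle inequality satisfied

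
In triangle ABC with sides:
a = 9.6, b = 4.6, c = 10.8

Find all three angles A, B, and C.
Law of cosines for each angle (a² = 92.16, b² = 21.16, c² = 116.64):
cos(A) = (b² + c² − a²)/(2bc) = (21.16 + 116.64 − 92.16)/(2·4.6·10.8) = 45.64/99.36 ≈ 0.45934  ⇒  A ≈ 62.6555°
cos(B) = (a² + c² − b²)/(2ac) = (92.16 + 116.64 − 21.16)/(2·9.6·10.8) = 187.64/207.36 ≈ 0.9049  ⇒  B ≈ 25.1902°
cos(C) = (a² + b² − c²)/(2ab) = (92.16 + 21.16 − 116.64)/(2·9.6·4.6) = -3.32/88.32 ≈ -0.0375906  ⇒  C ≈ 92.1543°
Check: A + B + C ≈ 180°

A = 62.66°, B = 25.19°, C = 92.15°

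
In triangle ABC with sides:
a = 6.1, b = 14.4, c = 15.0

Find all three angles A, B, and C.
Law of cosines for each angle (a² = 37.21, b² = 207.36, c² = 225):
cos(A) = (b² + c² − a²)/(2bc) = (207.36 + 225 − 37.21)/(2·14.4·15.0) = 395.15/432 ≈ 0.914699  ⇒  A ≈ 23.837°
cos(B) = (a² + c² − b²)/(2ac) = (37.21 + 225 − 207.36)/(2·6.1·15.0) = 54.85/183 ≈ 0.299727  ⇒  B ≈ 72.5588°
cos(C) = (a² + b² − c²)/(2ab) = (37.21 + 207.36 − 225)/(2·6.1·14.4) = 19.57/175.68 ≈ 0.111396  ⇒  C ≈ 83.6042°
Check: A + B + C ≈ 180°

A = 23.84°, B = 72.56°, C = 83.6°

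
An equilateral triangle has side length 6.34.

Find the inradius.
r = Area/s with s the semi-perimeter.
Area = (√3/4)·6.34² = (√3/4)·40.1956 ≈ 0.433013·40.1956 ≈ 17.4052
s = 3·6.34/2 = 9.51
r ≈ 17.4052/9.51 ≈ 1.8302
(Equivalently r = side/(2√3) = 6.34/3.4641 ≈ 1.8302.)

r = 1.83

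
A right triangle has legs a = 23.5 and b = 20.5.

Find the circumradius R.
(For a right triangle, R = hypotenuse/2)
Hypotenuse c = √(a² + b²) = √(552.25 + 420.25) = √972.5 ≈ 31.1849
R = c/2 ≈ 31.1849/2 ≈ 15.5925

R = 15.59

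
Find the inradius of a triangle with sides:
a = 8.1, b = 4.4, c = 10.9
r = Area/s where s is the semi-perimeter.
s = (8.1 + 4.4 + 10.9)/2 = 23.4/2 = 11.7
Area = √(s(s−a)(s−b)(s−c)) = √(11.7·3.6·7.3·0.8) ≈ √245.981 ≈ 15.6838
r ≈ 15.6838/11.7 ≈ 1.34049

r = 1.34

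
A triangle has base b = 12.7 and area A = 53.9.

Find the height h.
A = ½·b·h  ⇒  h = 2A/b = 2·53.9/12.7 = 107.8/12.7 ≈ 8.48819

h = 8.488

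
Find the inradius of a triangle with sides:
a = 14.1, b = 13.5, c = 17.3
r = Area/s where s is the semi-perimeter.
s = (14.1 + 13.5 + 17.3)/2 = 44.9/2 = 22.45
Area = √(s(s−a)(s−b)(s−c)) = √(22.45·8.35·8.95·5.15) ≈ √8640.38 ≈ 92.9537
r ≈ 92.9537/22.45 ≈ 4.14048

r = 4.14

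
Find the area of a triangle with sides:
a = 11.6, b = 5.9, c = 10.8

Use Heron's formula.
s = (11.6 + 5.9 + 10.8)/2 = 28.3/2 = 14.15
s − a = 2.55, s − b = 8.25, s − c = 3.35
s(s−a)(s−b)(s−c) = 14.15·2.55·8.25·3.35 ≈ 997.23
Area = √997.23 ≈ 31.579

Area = 31.58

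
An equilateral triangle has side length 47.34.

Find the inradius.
r = Area/s with s the semi-perimeter.
Area = (√3/4)·47.34² = (√3/4)·2241.0756 ≈ 0.433013·2241.0756 ≈ 970.414
s = 3·47.34/2 = 71.01
r ≈ 970.414/71.01 ≈ 13.6659
(Equivalently r = side/(2√3) = 47.34/3.4641 ≈ 13.6659.)

r = 13.67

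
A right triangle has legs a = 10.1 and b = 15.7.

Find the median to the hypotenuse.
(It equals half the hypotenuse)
Hypotenuse c = √(a² + b²) = √(102.01 + 246.49) = √348.5 ≈ 18.6682
Median to hypotenuse = c/2 ≈ 18.6682/2 ≈ 9.33408

Median = 9.334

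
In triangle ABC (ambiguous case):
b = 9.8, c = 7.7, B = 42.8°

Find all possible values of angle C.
b/sin(B) = c/sin(C)  ⇒  sin(C) = c·sin(B)/b = 7.7·sin(42.8°)/9.8
sin(42.8°) ≈ 0.679441
sin(C) ≈ 7.7·0.679441/9.8 ≈ 5.2317/9.8 ≈ 0.533847
Candidate 1: C₁ = arcsin(0.533847) ≈ 32.2657°  →  A = 180° − 42.8° − 32.2657° ≈ 104.934° > 0, valid
Candidate 2: C₂ = 180° − C₁ ≈ 147.734°  →  A = 180° − 42.8° − 147.734° ≈ -10.5343° ≤ 0, not a valid triangle

C = 32.27° (one solution)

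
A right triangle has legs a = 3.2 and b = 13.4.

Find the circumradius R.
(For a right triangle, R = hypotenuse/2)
Hypotenuse c = √(a² + b²) = √(10.24 + 179.56) = √189.8 ≈ 13.7768
R = c/2 ≈ 13.7768/2 ≈ 6.8884

R = 6.888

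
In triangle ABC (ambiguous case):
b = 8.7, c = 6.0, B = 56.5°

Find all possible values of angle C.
b/sin(B) = c/sin(C)  ⇒  sin(C) = c·sin(B)/b = 6.0·sin(56.5°)/8.7
sin(56.5°) ≈ 0.833886
sin(C) ≈ 6.0·0.833886/8.7 ≈ 5.00331/8.7 ≈ 0.575094
Candidate 1: C₁ = arcsin(0.575094) ≈ 35.1062°  →  A = 180° − 56.5° − 35.1062° ≈ 88.3938° > 0, valid
Candidate 2: C₂ = 180° − C₁ ≈ 144.894°  →  A = 180° − 56.5° − 144.894° ≈ -21.3938° ≤ 0, not a valid triangle

C = 35.11° (one solution)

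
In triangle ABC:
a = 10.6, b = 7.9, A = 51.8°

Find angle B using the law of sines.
a/sin(A) = b/sin(B)  ⇒  sin(B) = b·sin(A)/a = 7.9·sin(51.8°)/10.6
sin(51.8°) ≈ 0.785857
sin(B) ≈ 7.9·0.785857/10.6 ≈ 6.20827/10.6 ≈ 0.585686
B = arcsin(0.585686) ≈ 35.8515°
(Since b ≤ a we need B ≤ A, so the obtuse alternative 180° − 35.8515° ≈ 144.149° is rejected.)

B = 35.85°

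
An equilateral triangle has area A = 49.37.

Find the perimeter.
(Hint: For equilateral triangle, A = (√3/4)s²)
A = (√3/4)s²  ⇒  s² = 4A/√3 = 4·49.37/√3 = 197.48/1.73205 ≈ 114.015
s ≈ √114.015 ≈ 10.6778
Perimeter = 3s ≈ 3·10.6778 ≈ 32.0334

Perimeter = 32.03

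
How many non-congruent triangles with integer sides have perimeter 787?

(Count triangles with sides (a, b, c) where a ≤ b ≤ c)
Let a ≤ b ≤ c with a + b + c = 787. The only binding inequality is a + b > c, i.e. 787 − c > c, so c < 787/2; and c ≥ 787/3 since c is the largest side.
So 263 ≤ c ≤ 393. For each c, b runs from ⌈(787 − c)/2⌉ up to c (then a = 787 − b − c satisfies 1 ≤ a ≤ b automatically), giving c − ⌈(787 − c)/2⌉ + 1 choices.
Summing over c: 2 + 3 + 5 + 6 + … + 195 + 197  (131 terms, c = 263, …, 393) = 13002
Check (closed form: nearest integer to p²/48 for even p, (p+3)²/48 for odd p): (787+3)²/48 = 790²/48 = 624100/48 ≈ 13002.08 → 13002

13002 triangles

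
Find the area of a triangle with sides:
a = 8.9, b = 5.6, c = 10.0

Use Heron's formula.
s = (8.9 + 5.6 + 10.0)/2 = 24.5/2 = 12.25
s − a = 3.35, s − b = 6.65, s − c = 2.25
s(s−a)(s−b)(s−c) = 12.25·3.35·6.65·2.25 ≈ 614.024
Area = √614.024 ≈ 24.7795

Area = 24.78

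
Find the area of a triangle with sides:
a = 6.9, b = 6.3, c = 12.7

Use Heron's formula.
s = (6.9 + 6.3 + 12.7)/2 = 25.9/2 = 12.95
s − a = 6.05, s − b = 6.65, s − c = 0.25
s(s−a)(s−b)(s−c) = 12.95·6.05·6.65·0.25 ≈ 130.253
Area = √130.253 ≈ 11.4128

Area = 11.41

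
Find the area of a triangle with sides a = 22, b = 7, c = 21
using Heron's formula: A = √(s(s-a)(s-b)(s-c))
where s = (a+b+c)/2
s = (22 + 7 + 21)/2 = 50/2 = 25
s − a = 3, s − b = 18, s − c = 4
s(s−a)(s−b)(s−c) = 25·3·18·4 = 5400
Area = √5400 ≈ 73.4847

s = 25.0, Area = 73.48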